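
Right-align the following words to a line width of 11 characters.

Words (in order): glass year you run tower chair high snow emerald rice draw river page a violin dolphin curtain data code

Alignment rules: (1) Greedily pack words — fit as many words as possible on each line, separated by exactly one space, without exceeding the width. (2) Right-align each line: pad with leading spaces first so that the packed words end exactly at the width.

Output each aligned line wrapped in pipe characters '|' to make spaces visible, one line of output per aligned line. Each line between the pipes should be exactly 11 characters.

Line 1: ['glass', 'year'] (min_width=10, slack=1)
Line 2: ['you', 'run'] (min_width=7, slack=4)
Line 3: ['tower', 'chair'] (min_width=11, slack=0)
Line 4: ['high', 'snow'] (min_width=9, slack=2)
Line 5: ['emerald'] (min_width=7, slack=4)
Line 6: ['rice', 'draw'] (min_width=9, slack=2)
Line 7: ['river', 'page'] (min_width=10, slack=1)
Line 8: ['a', 'violin'] (min_width=8, slack=3)
Line 9: ['dolphin'] (min_width=7, slack=4)
Line 10: ['curtain'] (min_width=7, slack=4)
Line 11: ['data', 'code'] (min_width=9, slack=2)

Answer: | glass year|
|    you run|
|tower chair|
|  high snow|
|    emerald|
|  rice draw|
| river page|
|   a violin|
|    dolphin|
|    curtain|
|  data code|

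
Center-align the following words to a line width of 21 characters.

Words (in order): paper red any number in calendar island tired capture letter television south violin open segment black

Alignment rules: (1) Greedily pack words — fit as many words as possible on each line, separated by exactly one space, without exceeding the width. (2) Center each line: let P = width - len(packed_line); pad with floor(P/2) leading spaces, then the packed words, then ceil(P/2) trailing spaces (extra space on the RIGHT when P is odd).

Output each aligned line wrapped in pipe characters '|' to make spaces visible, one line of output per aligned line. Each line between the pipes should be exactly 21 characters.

Line 1: ['paper', 'red', 'any', 'number'] (min_width=20, slack=1)
Line 2: ['in', 'calendar', 'island'] (min_width=18, slack=3)
Line 3: ['tired', 'capture', 'letter'] (min_width=20, slack=1)
Line 4: ['television', 'south'] (min_width=16, slack=5)
Line 5: ['violin', 'open', 'segment'] (min_width=19, slack=2)
Line 6: ['black'] (min_width=5, slack=16)

Answer: |paper red any number |
| in calendar island  |
|tired capture letter |
|  television south   |
| violin open segment |
|        black        |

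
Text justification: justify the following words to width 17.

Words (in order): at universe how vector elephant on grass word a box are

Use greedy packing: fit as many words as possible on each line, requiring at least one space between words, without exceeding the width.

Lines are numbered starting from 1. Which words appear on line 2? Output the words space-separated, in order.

Answer: vector elephant

Derivation:
Line 1: ['at', 'universe', 'how'] (min_width=15, slack=2)
Line 2: ['vector', 'elephant'] (min_width=15, slack=2)
Line 3: ['on', 'grass', 'word', 'a'] (min_width=15, slack=2)
Line 4: ['box', 'are'] (min_width=7, slack=10)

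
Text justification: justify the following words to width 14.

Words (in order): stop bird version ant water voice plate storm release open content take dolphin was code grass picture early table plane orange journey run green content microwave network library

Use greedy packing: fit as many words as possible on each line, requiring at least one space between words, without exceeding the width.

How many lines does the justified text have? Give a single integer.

Answer: 16

Derivation:
Line 1: ['stop', 'bird'] (min_width=9, slack=5)
Line 2: ['version', 'ant'] (min_width=11, slack=3)
Line 3: ['water', 'voice'] (min_width=11, slack=3)
Line 4: ['plate', 'storm'] (min_width=11, slack=3)
Line 5: ['release', 'open'] (min_width=12, slack=2)
Line 6: ['content', 'take'] (min_width=12, slack=2)
Line 7: ['dolphin', 'was'] (min_width=11, slack=3)
Line 8: ['code', 'grass'] (min_width=10, slack=4)
Line 9: ['picture', 'early'] (min_width=13, slack=1)
Line 10: ['table', 'plane'] (min_width=11, slack=3)
Line 11: ['orange', 'journey'] (min_width=14, slack=0)
Line 12: ['run', 'green'] (min_width=9, slack=5)
Line 13: ['content'] (min_width=7, slack=7)
Line 14: ['microwave'] (min_width=9, slack=5)
Line 15: ['network'] (min_width=7, slack=7)
Line 16: ['library'] (min_width=7, slack=7)
Total lines: 16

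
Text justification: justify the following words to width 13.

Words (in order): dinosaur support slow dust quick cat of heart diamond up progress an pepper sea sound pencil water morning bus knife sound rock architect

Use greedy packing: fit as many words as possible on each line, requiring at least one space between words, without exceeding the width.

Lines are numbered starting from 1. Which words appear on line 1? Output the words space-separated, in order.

Answer: dinosaur

Derivation:
Line 1: ['dinosaur'] (min_width=8, slack=5)
Line 2: ['support', 'slow'] (min_width=12, slack=1)
Line 3: ['dust', 'quick'] (min_width=10, slack=3)
Line 4: ['cat', 'of', 'heart'] (min_width=12, slack=1)
Line 5: ['diamond', 'up'] (min_width=10, slack=3)
Line 6: ['progress', 'an'] (min_width=11, slack=2)
Line 7: ['pepper', 'sea'] (min_width=10, slack=3)
Line 8: ['sound', 'pencil'] (min_width=12, slack=1)
Line 9: ['water', 'morning'] (min_width=13, slack=0)
Line 10: ['bus', 'knife'] (min_width=9, slack=4)
Line 11: ['sound', 'rock'] (min_width=10, slack=3)
Line 12: ['architect'] (min_width=9, slack=4)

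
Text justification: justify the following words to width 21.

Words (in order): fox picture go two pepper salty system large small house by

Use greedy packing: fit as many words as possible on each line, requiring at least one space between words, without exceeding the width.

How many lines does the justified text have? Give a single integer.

Line 1: ['fox', 'picture', 'go', 'two'] (min_width=18, slack=3)
Line 2: ['pepper', 'salty', 'system'] (min_width=19, slack=2)
Line 3: ['large', 'small', 'house', 'by'] (min_width=20, slack=1)
Total lines: 3

Answer: 3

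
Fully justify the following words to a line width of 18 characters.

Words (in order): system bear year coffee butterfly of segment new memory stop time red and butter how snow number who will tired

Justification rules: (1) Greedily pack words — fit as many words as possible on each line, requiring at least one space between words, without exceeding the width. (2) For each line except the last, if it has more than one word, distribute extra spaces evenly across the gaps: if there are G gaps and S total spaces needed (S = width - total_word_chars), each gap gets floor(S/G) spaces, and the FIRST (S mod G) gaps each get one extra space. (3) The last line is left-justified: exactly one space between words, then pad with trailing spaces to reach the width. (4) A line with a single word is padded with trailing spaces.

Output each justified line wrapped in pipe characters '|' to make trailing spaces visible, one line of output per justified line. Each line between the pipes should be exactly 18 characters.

Line 1: ['system', 'bear', 'year'] (min_width=16, slack=2)
Line 2: ['coffee', 'butterfly'] (min_width=16, slack=2)
Line 3: ['of', 'segment', 'new'] (min_width=14, slack=4)
Line 4: ['memory', 'stop', 'time'] (min_width=16, slack=2)
Line 5: ['red', 'and', 'butter', 'how'] (min_width=18, slack=0)
Line 6: ['snow', 'number', 'who'] (min_width=15, slack=3)
Line 7: ['will', 'tired'] (min_width=10, slack=8)

Answer: |system  bear  year|
|coffee   butterfly|
|of   segment   new|
|memory  stop  time|
|red and butter how|
|snow   number  who|
|will tired        |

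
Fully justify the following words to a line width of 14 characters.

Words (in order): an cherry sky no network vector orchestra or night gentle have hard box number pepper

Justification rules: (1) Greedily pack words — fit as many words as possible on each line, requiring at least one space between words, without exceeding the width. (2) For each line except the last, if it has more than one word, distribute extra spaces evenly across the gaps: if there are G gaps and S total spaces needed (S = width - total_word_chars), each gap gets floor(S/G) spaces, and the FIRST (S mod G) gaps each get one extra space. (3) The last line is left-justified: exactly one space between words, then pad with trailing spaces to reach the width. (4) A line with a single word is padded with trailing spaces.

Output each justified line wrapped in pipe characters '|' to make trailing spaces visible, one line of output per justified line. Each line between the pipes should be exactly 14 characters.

Answer: |an  cherry sky|
|no     network|
|vector        |
|orchestra   or|
|night   gentle|
|have  hard box|
|number pepper |

Derivation:
Line 1: ['an', 'cherry', 'sky'] (min_width=13, slack=1)
Line 2: ['no', 'network'] (min_width=10, slack=4)
Line 3: ['vector'] (min_width=6, slack=8)
Line 4: ['orchestra', 'or'] (min_width=12, slack=2)
Line 5: ['night', 'gentle'] (min_width=12, slack=2)
Line 6: ['have', 'hard', 'box'] (min_width=13, slack=1)
Line 7: ['number', 'pepper'] (min_width=13, slack=1)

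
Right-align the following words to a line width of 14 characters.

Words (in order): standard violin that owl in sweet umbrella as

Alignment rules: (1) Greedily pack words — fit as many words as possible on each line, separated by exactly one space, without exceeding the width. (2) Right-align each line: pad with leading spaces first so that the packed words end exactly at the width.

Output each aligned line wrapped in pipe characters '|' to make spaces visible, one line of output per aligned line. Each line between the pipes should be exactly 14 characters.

Line 1: ['standard'] (min_width=8, slack=6)
Line 2: ['violin', 'that'] (min_width=11, slack=3)
Line 3: ['owl', 'in', 'sweet'] (min_width=12, slack=2)
Line 4: ['umbrella', 'as'] (min_width=11, slack=3)

Answer: |      standard|
|   violin that|
|  owl in sweet|
|   umbrella as|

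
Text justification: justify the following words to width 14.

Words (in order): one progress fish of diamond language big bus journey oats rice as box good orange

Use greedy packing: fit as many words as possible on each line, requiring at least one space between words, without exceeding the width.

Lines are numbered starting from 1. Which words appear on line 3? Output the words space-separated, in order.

Answer: diamond

Derivation:
Line 1: ['one', 'progress'] (min_width=12, slack=2)
Line 2: ['fish', 'of'] (min_width=7, slack=7)
Line 3: ['diamond'] (min_width=7, slack=7)
Line 4: ['language', 'big'] (min_width=12, slack=2)
Line 5: ['bus', 'journey'] (min_width=11, slack=3)
Line 6: ['oats', 'rice', 'as'] (min_width=12, slack=2)
Line 7: ['box', 'good'] (min_width=8, slack=6)
Line 8: ['orange'] (min_width=6, slack=8)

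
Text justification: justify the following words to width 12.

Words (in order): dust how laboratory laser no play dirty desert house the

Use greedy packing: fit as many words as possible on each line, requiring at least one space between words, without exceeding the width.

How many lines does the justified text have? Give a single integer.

Line 1: ['dust', 'how'] (min_width=8, slack=4)
Line 2: ['laboratory'] (min_width=10, slack=2)
Line 3: ['laser', 'no'] (min_width=8, slack=4)
Line 4: ['play', 'dirty'] (min_width=10, slack=2)
Line 5: ['desert', 'house'] (min_width=12, slack=0)
Line 6: ['the'] (min_width=3, slack=9)
Total lines: 6

Answer: 6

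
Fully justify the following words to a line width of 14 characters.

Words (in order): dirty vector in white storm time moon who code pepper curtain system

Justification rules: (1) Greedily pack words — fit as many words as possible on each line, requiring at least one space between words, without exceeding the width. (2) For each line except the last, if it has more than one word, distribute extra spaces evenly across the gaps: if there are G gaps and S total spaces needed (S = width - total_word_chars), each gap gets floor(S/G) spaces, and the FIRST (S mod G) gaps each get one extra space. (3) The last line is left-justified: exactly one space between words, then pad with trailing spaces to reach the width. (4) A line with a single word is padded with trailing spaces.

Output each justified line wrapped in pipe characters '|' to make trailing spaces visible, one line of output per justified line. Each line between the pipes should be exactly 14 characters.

Answer: |dirty   vector|
|in white storm|
|time  moon who|
|code    pepper|
|curtain system|

Derivation:
Line 1: ['dirty', 'vector'] (min_width=12, slack=2)
Line 2: ['in', 'white', 'storm'] (min_width=14, slack=0)
Line 3: ['time', 'moon', 'who'] (min_width=13, slack=1)
Line 4: ['code', 'pepper'] (min_width=11, slack=3)
Line 5: ['curtain', 'system'] (min_width=14, slack=0)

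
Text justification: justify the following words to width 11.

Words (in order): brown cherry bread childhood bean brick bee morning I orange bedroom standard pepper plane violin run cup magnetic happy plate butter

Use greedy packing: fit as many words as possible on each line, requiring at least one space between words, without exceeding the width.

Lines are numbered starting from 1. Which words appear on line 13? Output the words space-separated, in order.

Line 1: ['brown'] (min_width=5, slack=6)
Line 2: ['cherry'] (min_width=6, slack=5)
Line 3: ['bread'] (min_width=5, slack=6)
Line 4: ['childhood'] (min_width=9, slack=2)
Line 5: ['bean', 'brick'] (min_width=10, slack=1)
Line 6: ['bee', 'morning'] (min_width=11, slack=0)
Line 7: ['I', 'orange'] (min_width=8, slack=3)
Line 8: ['bedroom'] (min_width=7, slack=4)
Line 9: ['standard'] (min_width=8, slack=3)
Line 10: ['pepper'] (min_width=6, slack=5)
Line 11: ['plane'] (min_width=5, slack=6)
Line 12: ['violin', 'run'] (min_width=10, slack=1)
Line 13: ['cup'] (min_width=3, slack=8)
Line 14: ['magnetic'] (min_width=8, slack=3)
Line 15: ['happy', 'plate'] (min_width=11, slack=0)
Line 16: ['butter'] (min_width=6, slack=5)

Answer: cup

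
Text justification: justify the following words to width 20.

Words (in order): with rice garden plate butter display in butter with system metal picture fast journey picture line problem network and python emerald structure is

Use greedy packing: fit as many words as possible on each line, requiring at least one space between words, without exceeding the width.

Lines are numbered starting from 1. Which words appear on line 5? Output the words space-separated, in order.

Line 1: ['with', 'rice', 'garden'] (min_width=16, slack=4)
Line 2: ['plate', 'butter', 'display'] (min_width=20, slack=0)
Line 3: ['in', 'butter', 'with'] (min_width=14, slack=6)
Line 4: ['system', 'metal', 'picture'] (min_width=20, slack=0)
Line 5: ['fast', 'journey', 'picture'] (min_width=20, slack=0)
Line 6: ['line', 'problem', 'network'] (min_width=20, slack=0)
Line 7: ['and', 'python', 'emerald'] (min_width=18, slack=2)
Line 8: ['structure', 'is'] (min_width=12, slack=8)

Answer: fast journey picture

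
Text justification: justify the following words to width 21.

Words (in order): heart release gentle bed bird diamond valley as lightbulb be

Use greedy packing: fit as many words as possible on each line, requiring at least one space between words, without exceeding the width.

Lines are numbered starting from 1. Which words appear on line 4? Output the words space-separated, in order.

Line 1: ['heart', 'release', 'gentle'] (min_width=20, slack=1)
Line 2: ['bed', 'bird', 'diamond'] (min_width=16, slack=5)
Line 3: ['valley', 'as', 'lightbulb'] (min_width=19, slack=2)
Line 4: ['be'] (min_width=2, slack=19)

Answer: be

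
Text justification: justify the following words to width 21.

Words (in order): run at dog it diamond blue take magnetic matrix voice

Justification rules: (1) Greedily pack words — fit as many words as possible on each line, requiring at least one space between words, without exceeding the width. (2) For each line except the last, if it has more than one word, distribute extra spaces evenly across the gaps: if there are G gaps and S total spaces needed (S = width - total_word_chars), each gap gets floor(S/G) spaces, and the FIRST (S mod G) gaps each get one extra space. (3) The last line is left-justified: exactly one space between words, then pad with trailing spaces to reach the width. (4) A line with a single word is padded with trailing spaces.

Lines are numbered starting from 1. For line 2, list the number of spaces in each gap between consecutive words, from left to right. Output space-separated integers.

Answer: 3 2

Derivation:
Line 1: ['run', 'at', 'dog', 'it', 'diamond'] (min_width=21, slack=0)
Line 2: ['blue', 'take', 'magnetic'] (min_width=18, slack=3)
Line 3: ['matrix', 'voice'] (min_width=12, slack=9)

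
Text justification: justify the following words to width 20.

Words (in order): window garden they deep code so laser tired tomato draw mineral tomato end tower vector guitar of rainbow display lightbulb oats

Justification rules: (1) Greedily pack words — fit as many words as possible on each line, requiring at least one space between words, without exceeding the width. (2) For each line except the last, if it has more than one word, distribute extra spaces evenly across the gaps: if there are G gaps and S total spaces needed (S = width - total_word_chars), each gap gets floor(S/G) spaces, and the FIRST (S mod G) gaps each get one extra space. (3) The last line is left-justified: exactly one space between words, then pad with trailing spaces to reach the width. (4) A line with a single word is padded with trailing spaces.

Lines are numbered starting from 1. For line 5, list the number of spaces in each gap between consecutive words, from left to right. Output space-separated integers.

Answer: 2 1

Derivation:
Line 1: ['window', 'garden', 'they'] (min_width=18, slack=2)
Line 2: ['deep', 'code', 'so', 'laser'] (min_width=18, slack=2)
Line 3: ['tired', 'tomato', 'draw'] (min_width=17, slack=3)
Line 4: ['mineral', 'tomato', 'end'] (min_width=18, slack=2)
Line 5: ['tower', 'vector', 'guitar'] (min_width=19, slack=1)
Line 6: ['of', 'rainbow', 'display'] (min_width=18, slack=2)
Line 7: ['lightbulb', 'oats'] (min_width=14, slack=6)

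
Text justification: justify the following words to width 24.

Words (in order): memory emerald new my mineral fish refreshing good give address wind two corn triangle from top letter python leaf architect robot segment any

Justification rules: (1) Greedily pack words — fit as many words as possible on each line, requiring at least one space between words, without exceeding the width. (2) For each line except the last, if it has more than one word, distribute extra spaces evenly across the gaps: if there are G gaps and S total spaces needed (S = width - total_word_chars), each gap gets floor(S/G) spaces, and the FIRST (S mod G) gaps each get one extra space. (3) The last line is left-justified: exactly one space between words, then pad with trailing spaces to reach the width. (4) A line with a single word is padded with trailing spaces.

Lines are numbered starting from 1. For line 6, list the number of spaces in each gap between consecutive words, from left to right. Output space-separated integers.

Answer: 2 1

Derivation:
Line 1: ['memory', 'emerald', 'new', 'my'] (min_width=21, slack=3)
Line 2: ['mineral', 'fish', 'refreshing'] (min_width=23, slack=1)
Line 3: ['good', 'give', 'address', 'wind'] (min_width=22, slack=2)
Line 4: ['two', 'corn', 'triangle', 'from'] (min_width=22, slack=2)
Line 5: ['top', 'letter', 'python', 'leaf'] (min_width=22, slack=2)
Line 6: ['architect', 'robot', 'segment'] (min_width=23, slack=1)
Line 7: ['any'] (min_width=3, slack=21)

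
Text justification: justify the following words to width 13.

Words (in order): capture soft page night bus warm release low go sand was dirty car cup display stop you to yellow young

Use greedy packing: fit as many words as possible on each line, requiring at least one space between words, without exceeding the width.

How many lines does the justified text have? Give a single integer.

Answer: 9

Derivation:
Line 1: ['capture', 'soft'] (min_width=12, slack=1)
Line 2: ['page', 'night'] (min_width=10, slack=3)
Line 3: ['bus', 'warm'] (min_width=8, slack=5)
Line 4: ['release', 'low'] (min_width=11, slack=2)
Line 5: ['go', 'sand', 'was'] (min_width=11, slack=2)
Line 6: ['dirty', 'car', 'cup'] (min_width=13, slack=0)
Line 7: ['display', 'stop'] (min_width=12, slack=1)
Line 8: ['you', 'to', 'yellow'] (min_width=13, slack=0)
Line 9: ['young'] (min_width=5, slack=8)
Total lines: 9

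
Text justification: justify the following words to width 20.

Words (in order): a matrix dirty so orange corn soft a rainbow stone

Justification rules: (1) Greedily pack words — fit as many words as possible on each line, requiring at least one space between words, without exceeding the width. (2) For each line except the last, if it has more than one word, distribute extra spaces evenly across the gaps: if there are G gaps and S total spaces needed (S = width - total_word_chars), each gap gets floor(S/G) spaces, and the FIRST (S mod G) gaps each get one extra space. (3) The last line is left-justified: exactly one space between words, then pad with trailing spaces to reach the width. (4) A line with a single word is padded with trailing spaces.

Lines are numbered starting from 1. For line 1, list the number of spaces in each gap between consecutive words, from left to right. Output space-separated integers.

Line 1: ['a', 'matrix', 'dirty', 'so'] (min_width=17, slack=3)
Line 2: ['orange', 'corn', 'soft', 'a'] (min_width=18, slack=2)
Line 3: ['rainbow', 'stone'] (min_width=13, slack=7)

Answer: 2 2 2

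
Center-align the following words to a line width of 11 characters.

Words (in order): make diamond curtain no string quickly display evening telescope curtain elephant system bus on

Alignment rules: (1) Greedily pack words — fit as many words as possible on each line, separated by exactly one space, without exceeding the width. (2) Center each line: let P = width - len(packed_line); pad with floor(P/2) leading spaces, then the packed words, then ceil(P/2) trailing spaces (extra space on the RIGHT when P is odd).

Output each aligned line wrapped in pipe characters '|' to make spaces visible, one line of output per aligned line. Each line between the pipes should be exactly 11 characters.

Line 1: ['make'] (min_width=4, slack=7)
Line 2: ['diamond'] (min_width=7, slack=4)
Line 3: ['curtain', 'no'] (min_width=10, slack=1)
Line 4: ['string'] (min_width=6, slack=5)
Line 5: ['quickly'] (min_width=7, slack=4)
Line 6: ['display'] (min_width=7, slack=4)
Line 7: ['evening'] (min_width=7, slack=4)
Line 8: ['telescope'] (min_width=9, slack=2)
Line 9: ['curtain'] (min_width=7, slack=4)
Line 10: ['elephant'] (min_width=8, slack=3)
Line 11: ['system', 'bus'] (min_width=10, slack=1)
Line 12: ['on'] (min_width=2, slack=9)

Answer: |   make    |
|  diamond  |
|curtain no |
|  string   |
|  quickly  |
|  display  |
|  evening  |
| telescope |
|  curtain  |
| elephant  |
|system bus |
|    on     |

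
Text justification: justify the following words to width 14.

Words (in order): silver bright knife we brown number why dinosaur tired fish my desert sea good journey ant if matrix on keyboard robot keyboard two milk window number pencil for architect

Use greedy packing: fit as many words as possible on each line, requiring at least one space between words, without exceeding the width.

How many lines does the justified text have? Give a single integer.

Answer: 13

Derivation:
Line 1: ['silver', 'bright'] (min_width=13, slack=1)
Line 2: ['knife', 'we', 'brown'] (min_width=14, slack=0)
Line 3: ['number', 'why'] (min_width=10, slack=4)
Line 4: ['dinosaur', 'tired'] (min_width=14, slack=0)
Line 5: ['fish', 'my', 'desert'] (min_width=14, slack=0)
Line 6: ['sea', 'good'] (min_width=8, slack=6)
Line 7: ['journey', 'ant', 'if'] (min_width=14, slack=0)
Line 8: ['matrix', 'on'] (min_width=9, slack=5)
Line 9: ['keyboard', 'robot'] (min_width=14, slack=0)
Line 10: ['keyboard', 'two'] (min_width=12, slack=2)
Line 11: ['milk', 'window'] (min_width=11, slack=3)
Line 12: ['number', 'pencil'] (min_width=13, slack=1)
Line 13: ['for', 'architect'] (min_width=13, slack=1)
Total lines: 13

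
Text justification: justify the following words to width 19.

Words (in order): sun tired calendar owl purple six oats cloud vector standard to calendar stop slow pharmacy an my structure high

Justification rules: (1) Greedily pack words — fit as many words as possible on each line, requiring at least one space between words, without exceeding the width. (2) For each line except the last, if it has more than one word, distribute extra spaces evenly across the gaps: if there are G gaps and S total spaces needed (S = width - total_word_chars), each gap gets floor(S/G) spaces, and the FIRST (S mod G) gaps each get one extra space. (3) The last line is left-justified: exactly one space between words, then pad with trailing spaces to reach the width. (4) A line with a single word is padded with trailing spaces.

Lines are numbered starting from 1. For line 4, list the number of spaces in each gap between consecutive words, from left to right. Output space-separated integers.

Line 1: ['sun', 'tired', 'calendar'] (min_width=18, slack=1)
Line 2: ['owl', 'purple', 'six', 'oats'] (min_width=19, slack=0)
Line 3: ['cloud', 'vector'] (min_width=12, slack=7)
Line 4: ['standard', 'to'] (min_width=11, slack=8)
Line 5: ['calendar', 'stop', 'slow'] (min_width=18, slack=1)
Line 6: ['pharmacy', 'an', 'my'] (min_width=14, slack=5)
Line 7: ['structure', 'high'] (min_width=14, slack=5)

Answer: 9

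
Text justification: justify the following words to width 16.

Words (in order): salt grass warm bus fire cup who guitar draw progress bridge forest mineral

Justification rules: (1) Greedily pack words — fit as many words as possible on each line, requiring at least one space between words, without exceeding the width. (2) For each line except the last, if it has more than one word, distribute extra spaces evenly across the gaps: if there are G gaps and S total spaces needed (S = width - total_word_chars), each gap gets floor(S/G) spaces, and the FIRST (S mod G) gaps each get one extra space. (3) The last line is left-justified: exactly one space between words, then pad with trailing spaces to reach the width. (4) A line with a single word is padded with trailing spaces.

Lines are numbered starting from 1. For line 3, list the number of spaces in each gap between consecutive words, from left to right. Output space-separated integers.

Line 1: ['salt', 'grass', 'warm'] (min_width=15, slack=1)
Line 2: ['bus', 'fire', 'cup', 'who'] (min_width=16, slack=0)
Line 3: ['guitar', 'draw'] (min_width=11, slack=5)
Line 4: ['progress', 'bridge'] (min_width=15, slack=1)
Line 5: ['forest', 'mineral'] (min_width=14, slack=2)

Answer: 6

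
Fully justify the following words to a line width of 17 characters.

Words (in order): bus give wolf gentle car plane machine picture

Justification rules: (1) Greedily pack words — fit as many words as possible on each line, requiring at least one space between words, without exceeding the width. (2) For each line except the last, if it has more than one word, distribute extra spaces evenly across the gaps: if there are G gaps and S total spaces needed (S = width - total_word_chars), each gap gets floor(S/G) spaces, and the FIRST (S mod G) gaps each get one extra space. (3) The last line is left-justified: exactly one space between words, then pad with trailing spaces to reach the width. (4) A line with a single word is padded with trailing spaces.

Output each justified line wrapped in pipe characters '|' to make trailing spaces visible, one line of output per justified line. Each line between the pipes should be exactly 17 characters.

Line 1: ['bus', 'give', 'wolf'] (min_width=13, slack=4)
Line 2: ['gentle', 'car', 'plane'] (min_width=16, slack=1)
Line 3: ['machine', 'picture'] (min_width=15, slack=2)

Answer: |bus   give   wolf|
|gentle  car plane|
|machine picture  |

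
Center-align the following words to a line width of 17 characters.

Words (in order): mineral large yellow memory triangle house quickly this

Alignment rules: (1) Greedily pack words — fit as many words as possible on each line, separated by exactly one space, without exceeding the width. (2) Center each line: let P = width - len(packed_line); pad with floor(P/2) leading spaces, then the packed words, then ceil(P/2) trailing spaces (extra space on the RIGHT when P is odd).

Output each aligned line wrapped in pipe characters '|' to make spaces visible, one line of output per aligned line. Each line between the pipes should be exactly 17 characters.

Line 1: ['mineral', 'large'] (min_width=13, slack=4)
Line 2: ['yellow', 'memory'] (min_width=13, slack=4)
Line 3: ['triangle', 'house'] (min_width=14, slack=3)
Line 4: ['quickly', 'this'] (min_width=12, slack=5)

Answer: |  mineral large  |
|  yellow memory  |
| triangle house  |
|  quickly this   |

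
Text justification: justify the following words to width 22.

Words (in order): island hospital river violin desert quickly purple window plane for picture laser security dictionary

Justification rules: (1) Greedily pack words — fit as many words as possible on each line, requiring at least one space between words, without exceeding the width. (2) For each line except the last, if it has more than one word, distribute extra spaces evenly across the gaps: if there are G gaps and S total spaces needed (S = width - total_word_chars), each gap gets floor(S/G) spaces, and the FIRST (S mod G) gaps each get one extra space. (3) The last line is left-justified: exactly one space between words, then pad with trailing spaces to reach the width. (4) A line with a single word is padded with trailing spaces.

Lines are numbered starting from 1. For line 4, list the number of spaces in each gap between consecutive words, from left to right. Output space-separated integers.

Answer: 4 3

Derivation:
Line 1: ['island', 'hospital', 'river'] (min_width=21, slack=1)
Line 2: ['violin', 'desert', 'quickly'] (min_width=21, slack=1)
Line 3: ['purple', 'window', 'plane'] (min_width=19, slack=3)
Line 4: ['for', 'picture', 'laser'] (min_width=17, slack=5)
Line 5: ['security', 'dictionary'] (min_width=19, slack=3)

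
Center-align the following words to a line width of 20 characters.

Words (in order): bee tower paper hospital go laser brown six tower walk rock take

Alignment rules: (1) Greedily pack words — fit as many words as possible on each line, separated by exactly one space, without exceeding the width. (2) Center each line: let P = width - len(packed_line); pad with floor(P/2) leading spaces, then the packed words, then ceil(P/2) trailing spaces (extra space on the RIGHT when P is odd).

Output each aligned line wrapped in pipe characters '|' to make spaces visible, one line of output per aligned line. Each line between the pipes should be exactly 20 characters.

Answer: |  bee tower paper   |
| hospital go laser  |
|brown six tower walk|
|     rock take      |

Derivation:
Line 1: ['bee', 'tower', 'paper'] (min_width=15, slack=5)
Line 2: ['hospital', 'go', 'laser'] (min_width=17, slack=3)
Line 3: ['brown', 'six', 'tower', 'walk'] (min_width=20, slack=0)
Line 4: ['rock', 'take'] (min_width=9, slack=11)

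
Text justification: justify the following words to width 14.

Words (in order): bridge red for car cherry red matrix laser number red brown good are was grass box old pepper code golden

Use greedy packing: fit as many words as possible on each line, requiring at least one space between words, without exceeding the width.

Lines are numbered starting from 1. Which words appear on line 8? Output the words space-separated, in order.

Answer: code golden

Derivation:
Line 1: ['bridge', 'red', 'for'] (min_width=14, slack=0)
Line 2: ['car', 'cherry', 'red'] (min_width=14, slack=0)
Line 3: ['matrix', 'laser'] (min_width=12, slack=2)
Line 4: ['number', 'red'] (min_width=10, slack=4)
Line 5: ['brown', 'good', 'are'] (min_width=14, slack=0)
Line 6: ['was', 'grass', 'box'] (min_width=13, slack=1)
Line 7: ['old', 'pepper'] (min_width=10, slack=4)
Line 8: ['code', 'golden'] (min_width=11, slack=3)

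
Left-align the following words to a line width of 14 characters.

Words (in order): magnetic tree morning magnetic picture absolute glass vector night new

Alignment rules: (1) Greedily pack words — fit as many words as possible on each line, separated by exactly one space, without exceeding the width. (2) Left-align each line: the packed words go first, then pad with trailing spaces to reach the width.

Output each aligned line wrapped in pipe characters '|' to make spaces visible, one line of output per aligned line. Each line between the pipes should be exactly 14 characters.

Answer: |magnetic tree |
|morning       |
|magnetic      |
|picture       |
|absolute glass|
|vector night  |
|new           |

Derivation:
Line 1: ['magnetic', 'tree'] (min_width=13, slack=1)
Line 2: ['morning'] (min_width=7, slack=7)
Line 3: ['magnetic'] (min_width=8, slack=6)
Line 4: ['picture'] (min_width=7, slack=7)
Line 5: ['absolute', 'glass'] (min_width=14, slack=0)
Line 6: ['vector', 'night'] (min_width=12, slack=2)
Line 7: ['new'] (min_width=3, slack=11)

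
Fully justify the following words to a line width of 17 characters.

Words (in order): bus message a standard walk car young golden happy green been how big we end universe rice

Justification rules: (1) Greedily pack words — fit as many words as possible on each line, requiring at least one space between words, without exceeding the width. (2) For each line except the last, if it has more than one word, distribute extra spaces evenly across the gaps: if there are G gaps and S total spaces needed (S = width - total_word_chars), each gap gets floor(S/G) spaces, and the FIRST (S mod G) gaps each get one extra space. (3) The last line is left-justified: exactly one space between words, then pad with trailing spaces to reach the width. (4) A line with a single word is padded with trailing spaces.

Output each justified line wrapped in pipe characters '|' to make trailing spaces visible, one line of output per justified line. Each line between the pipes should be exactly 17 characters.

Answer: |bus   message   a|
|standard walk car|
|young      golden|
|happy  green been|
|how  big  we  end|
|universe rice    |

Derivation:
Line 1: ['bus', 'message', 'a'] (min_width=13, slack=4)
Line 2: ['standard', 'walk', 'car'] (min_width=17, slack=0)
Line 3: ['young', 'golden'] (min_width=12, slack=5)
Line 4: ['happy', 'green', 'been'] (min_width=16, slack=1)
Line 5: ['how', 'big', 'we', 'end'] (min_width=14, slack=3)
Line 6: ['universe', 'rice'] (min_width=13, slack=4)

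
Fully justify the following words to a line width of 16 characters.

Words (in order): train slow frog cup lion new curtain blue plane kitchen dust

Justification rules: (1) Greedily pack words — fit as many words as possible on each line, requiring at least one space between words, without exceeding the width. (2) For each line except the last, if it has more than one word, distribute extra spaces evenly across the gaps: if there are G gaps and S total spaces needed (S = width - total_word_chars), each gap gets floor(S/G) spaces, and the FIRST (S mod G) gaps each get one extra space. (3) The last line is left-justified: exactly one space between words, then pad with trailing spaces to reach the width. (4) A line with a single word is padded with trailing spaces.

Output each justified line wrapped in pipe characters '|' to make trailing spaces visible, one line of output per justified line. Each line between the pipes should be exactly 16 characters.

Line 1: ['train', 'slow', 'frog'] (min_width=15, slack=1)
Line 2: ['cup', 'lion', 'new'] (min_width=12, slack=4)
Line 3: ['curtain', 'blue'] (min_width=12, slack=4)
Line 4: ['plane', 'kitchen'] (min_width=13, slack=3)
Line 5: ['dust'] (min_width=4, slack=12)

Answer: |train  slow frog|
|cup   lion   new|
|curtain     blue|
|plane    kitchen|
|dust            |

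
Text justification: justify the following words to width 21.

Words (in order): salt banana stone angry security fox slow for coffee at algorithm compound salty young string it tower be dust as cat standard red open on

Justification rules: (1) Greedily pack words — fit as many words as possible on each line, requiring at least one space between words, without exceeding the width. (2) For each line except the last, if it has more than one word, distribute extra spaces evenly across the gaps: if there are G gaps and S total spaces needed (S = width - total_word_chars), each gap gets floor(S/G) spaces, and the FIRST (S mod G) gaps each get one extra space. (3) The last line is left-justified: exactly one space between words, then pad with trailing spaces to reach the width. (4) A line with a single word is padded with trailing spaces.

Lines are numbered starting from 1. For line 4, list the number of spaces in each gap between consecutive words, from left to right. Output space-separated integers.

Line 1: ['salt', 'banana', 'stone'] (min_width=17, slack=4)
Line 2: ['angry', 'security', 'fox'] (min_width=18, slack=3)
Line 3: ['slow', 'for', 'coffee', 'at'] (min_width=18, slack=3)
Line 4: ['algorithm', 'compound'] (min_width=18, slack=3)
Line 5: ['salty', 'young', 'string', 'it'] (min_width=21, slack=0)
Line 6: ['tower', 'be', 'dust', 'as', 'cat'] (min_width=20, slack=1)
Line 7: ['standard', 'red', 'open', 'on'] (min_width=20, slack=1)

Answer: 4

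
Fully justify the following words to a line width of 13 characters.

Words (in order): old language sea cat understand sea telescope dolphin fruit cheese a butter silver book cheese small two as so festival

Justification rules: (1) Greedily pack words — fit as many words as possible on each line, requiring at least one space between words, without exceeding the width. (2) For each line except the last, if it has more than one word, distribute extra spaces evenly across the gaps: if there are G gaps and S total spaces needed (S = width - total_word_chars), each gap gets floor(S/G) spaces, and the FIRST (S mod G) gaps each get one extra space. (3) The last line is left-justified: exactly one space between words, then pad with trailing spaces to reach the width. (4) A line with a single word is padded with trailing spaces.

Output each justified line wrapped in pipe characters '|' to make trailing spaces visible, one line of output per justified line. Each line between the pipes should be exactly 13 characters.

Line 1: ['old', 'language'] (min_width=12, slack=1)
Line 2: ['sea', 'cat'] (min_width=7, slack=6)
Line 3: ['understand'] (min_width=10, slack=3)
Line 4: ['sea', 'telescope'] (min_width=13, slack=0)
Line 5: ['dolphin', 'fruit'] (min_width=13, slack=0)
Line 6: ['cheese', 'a'] (min_width=8, slack=5)
Line 7: ['butter', 'silver'] (min_width=13, slack=0)
Line 8: ['book', 'cheese'] (min_width=11, slack=2)
Line 9: ['small', 'two', 'as'] (min_width=12, slack=1)
Line 10: ['so', 'festival'] (min_width=11, slack=2)

Answer: |old  language|
|sea       cat|
|understand   |
|sea telescope|
|dolphin fruit|
|cheese      a|
|butter silver|
|book   cheese|
|small  two as|
|so festival  |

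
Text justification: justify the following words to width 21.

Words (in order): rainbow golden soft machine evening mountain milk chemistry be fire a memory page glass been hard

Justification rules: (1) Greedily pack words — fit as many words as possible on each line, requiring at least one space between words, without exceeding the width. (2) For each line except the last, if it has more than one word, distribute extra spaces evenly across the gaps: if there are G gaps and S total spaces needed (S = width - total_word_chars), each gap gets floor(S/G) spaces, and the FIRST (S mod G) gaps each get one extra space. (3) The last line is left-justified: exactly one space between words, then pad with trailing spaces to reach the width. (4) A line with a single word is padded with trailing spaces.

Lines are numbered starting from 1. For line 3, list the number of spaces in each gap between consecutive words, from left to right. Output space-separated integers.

Answer: 9

Derivation:
Line 1: ['rainbow', 'golden', 'soft'] (min_width=19, slack=2)
Line 2: ['machine', 'evening'] (min_width=15, slack=6)
Line 3: ['mountain', 'milk'] (min_width=13, slack=8)
Line 4: ['chemistry', 'be', 'fire', 'a'] (min_width=19, slack=2)
Line 5: ['memory', 'page', 'glass'] (min_width=17, slack=4)
Line 6: ['been', 'hard'] (min_width=9, slack=12)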